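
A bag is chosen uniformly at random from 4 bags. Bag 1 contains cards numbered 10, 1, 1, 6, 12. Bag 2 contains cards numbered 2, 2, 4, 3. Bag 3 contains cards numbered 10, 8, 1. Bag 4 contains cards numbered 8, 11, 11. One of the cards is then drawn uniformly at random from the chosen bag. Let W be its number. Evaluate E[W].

E[W | bag 1] = (10+1+1+6+12)/5 = 6.
E[W | bag 2] = (2+2+4+3)/4 = 11/4.
E[W | bag 3] = (10+8+1)/3 = 19/3.
E[W | bag 4] = (8+11+11)/3 = 10.
By the law of total expectation,
E[W] = (1/4)·(6) + (1/4)·(11/4) + (1/4)·(19/3) + (1/4)·(10) = 301/48.

301/48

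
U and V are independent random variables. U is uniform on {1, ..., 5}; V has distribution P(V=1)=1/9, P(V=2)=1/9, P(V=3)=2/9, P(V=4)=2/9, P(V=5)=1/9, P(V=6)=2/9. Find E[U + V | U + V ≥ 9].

P(U + V ≥ 9) = 2/9.
Summing (U+V)·P(x,y) over outcomes with U + V ≥ 9 gives 97/45.
E[U + V | U + V ≥ 9] = (97/45) / (2/9) = 97/10.

97/10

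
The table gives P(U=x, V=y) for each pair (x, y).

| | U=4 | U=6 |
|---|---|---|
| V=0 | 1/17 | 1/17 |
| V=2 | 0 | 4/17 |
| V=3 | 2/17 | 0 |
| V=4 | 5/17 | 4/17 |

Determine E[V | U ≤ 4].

P(U ≤ 4) = 8/17.
Σ V·P over the event = 0·(1/17) + 3·(2/17) + 4·(5/17) = 26/17.
E[V | U ≤ 4] = (26/17) / (8/17) = 13/4.

13/4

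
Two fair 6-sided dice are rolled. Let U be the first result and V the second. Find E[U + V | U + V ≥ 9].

Outcomes with U + V ≥ 9: (3,6), (4,5), (4,6), (5,4), (5,5), (5,6), (6,3), (6,4), (6,5), (6,6), each with probability 1/36.
E[U + V | U + V ≥ 9] = (9 + 9 + 10 + 9 + 10 + 11 + 9 + 10 + 11 + 12) / 10 = 10.

10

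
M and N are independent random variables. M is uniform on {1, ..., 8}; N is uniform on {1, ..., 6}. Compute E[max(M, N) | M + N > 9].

P(M + N > 9) = 5/16.
Summing max(M,N)·P(x,y) over outcomes with M + N > 9 gives 103/48.
E[max(M, N) | M + N > 9] = (103/48) / (5/16) = 103/15.

103/15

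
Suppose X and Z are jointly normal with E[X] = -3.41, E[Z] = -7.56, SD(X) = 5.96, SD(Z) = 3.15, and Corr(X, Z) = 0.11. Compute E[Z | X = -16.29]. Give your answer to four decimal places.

-8.3088

The regression of Z on X has slope ρ·σ_Z/σ_X and passes through (μ_X, μ_Z).
E[Z | X=-16.29] = -7.56 + (0.11)·(3.15/5.96)·(-16.29 − (-3.41)) = -7.56 + (0.058138)·(-12.88) = -8.3088.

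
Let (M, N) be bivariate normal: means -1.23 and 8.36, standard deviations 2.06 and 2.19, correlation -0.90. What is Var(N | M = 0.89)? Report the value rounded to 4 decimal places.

Var(N | M=x) = (1 − ρ²)·σ_N².
Var(N | M=0.89) = (2.19)²·(1 − (-0.90)²) = 4.7961·0.19 = 0.9113.

0.9113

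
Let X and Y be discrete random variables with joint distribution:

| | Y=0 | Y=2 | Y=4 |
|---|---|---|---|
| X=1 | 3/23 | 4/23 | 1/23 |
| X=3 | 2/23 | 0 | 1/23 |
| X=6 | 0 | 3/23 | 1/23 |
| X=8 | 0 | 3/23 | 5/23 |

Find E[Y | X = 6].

P(X = 6) = 4/23.
Σ Y·P over the event = 2·(3/23) + 4·(1/23) = 10/23.
E[Y | X = 6] = (10/23) / (4/23) = 5/2.

5/2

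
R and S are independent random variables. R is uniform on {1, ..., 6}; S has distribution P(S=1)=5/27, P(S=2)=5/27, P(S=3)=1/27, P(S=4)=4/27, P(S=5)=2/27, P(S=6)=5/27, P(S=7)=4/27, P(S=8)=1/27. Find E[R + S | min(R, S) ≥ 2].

P(min(R, S) ≥ 2) = 55/81.
Summing (R+S)·P(x,y) over outcomes with min(R, S) ≥ 2 gives 965/162.
E[R + S | min(R, S) ≥ 2] = (965/162) / (55/81) = 193/22.

193/22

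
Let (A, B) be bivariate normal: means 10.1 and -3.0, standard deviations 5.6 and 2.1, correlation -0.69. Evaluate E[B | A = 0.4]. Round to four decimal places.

-0.4901

E[B | A=x] = μ_B + ρ(σ_B/σ_A)(x − μ_A) for jointly normal variables.
E[B | A=0.4] = -3.0 + (-0.69)·(2.1/5.6)·(0.4 − (10.1)) = -3.0 + (-0.25875)·(-9.7) = -0.4901.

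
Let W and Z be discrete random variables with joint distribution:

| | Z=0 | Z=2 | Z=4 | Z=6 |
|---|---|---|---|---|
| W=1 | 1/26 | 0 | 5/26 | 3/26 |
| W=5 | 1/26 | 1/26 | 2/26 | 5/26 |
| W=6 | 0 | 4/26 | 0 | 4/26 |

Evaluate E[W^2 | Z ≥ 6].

P(Z ≥ 6) = 6/13.
Σ W^2·P over the event = 1·(3/26) + 25·(5/26) + 36·(4/26) = 136/13.
E[W^2 | Z ≥ 6] = (136/13) / (6/13) = 68/3.

68/3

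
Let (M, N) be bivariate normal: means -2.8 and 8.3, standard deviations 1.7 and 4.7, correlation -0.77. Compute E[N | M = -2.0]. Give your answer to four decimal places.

E[N | M=x] = μ_N + ρ(σ_N/σ_M)(x − μ_M) for jointly normal variables.
E[N | M=-2.0] = 8.3 + (-0.77)·(4.7/1.7)·(-2.0 − (-2.8)) = 8.3 + (-2.12882)·(0.8) = 6.5969.

6.5969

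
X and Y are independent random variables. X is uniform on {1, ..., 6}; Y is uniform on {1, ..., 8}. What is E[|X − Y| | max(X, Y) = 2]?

Outcomes with max(X, Y) = 2: (1,2), (2,1), (2,2), each with probability 1/48.
E[|X − Y| | max(X, Y) = 2] = (1 + 1 + 0) / 3 = 2/3.

2/3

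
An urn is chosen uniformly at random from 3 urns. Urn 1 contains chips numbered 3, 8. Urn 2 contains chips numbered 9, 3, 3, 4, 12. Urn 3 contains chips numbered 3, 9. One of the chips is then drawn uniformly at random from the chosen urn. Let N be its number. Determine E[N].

E[N | urn 1] = (3+8)/2 = 11/2.
E[N | urn 2] = (9+3+3+4+12)/5 = 31/5.
E[N | urn 3] = (3+9)/2 = 6.
By the law of total expectation,
E[N] = (1/3)·(11/2) + (1/3)·(31/5) + (1/3)·(6) = 59/10.

59/10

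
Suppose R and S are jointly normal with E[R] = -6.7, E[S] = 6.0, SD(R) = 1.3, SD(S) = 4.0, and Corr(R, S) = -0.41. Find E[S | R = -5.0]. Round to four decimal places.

3.8554

For a bivariate normal, E[S | R=x] = μ_S + ρ·(σ_S/σ_R)·(x − μ_R).
E[S | R=-5.0] = 6.0 + (-0.41)·(4.0/1.3)·(-5.0 − (-6.7)) = 6.0 + (-1.26154)·(1.7) = 3.8554.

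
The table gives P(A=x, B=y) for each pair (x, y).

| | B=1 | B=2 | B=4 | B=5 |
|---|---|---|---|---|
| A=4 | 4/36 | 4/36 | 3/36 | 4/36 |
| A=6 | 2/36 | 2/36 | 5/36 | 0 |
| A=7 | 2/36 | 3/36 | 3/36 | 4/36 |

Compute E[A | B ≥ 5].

P(B ≥ 5) = 2/9.
Summing A·P(A=x,B=y) over the conditioning event gives 11/9.
E[A | B ≥ 5] = (11/9) / (2/9) = 11/2.

11/2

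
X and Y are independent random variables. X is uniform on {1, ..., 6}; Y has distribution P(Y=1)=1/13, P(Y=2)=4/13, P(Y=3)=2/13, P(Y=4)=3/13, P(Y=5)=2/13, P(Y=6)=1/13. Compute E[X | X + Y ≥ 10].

P(X + Y ≥ 10) = 5/39.
Summing X·P(x,y) over outcomes with X + Y ≥ 10 gives 55/78.
E[X | X + Y ≥ 10] = (55/78) / (5/39) = 11/2.

11/2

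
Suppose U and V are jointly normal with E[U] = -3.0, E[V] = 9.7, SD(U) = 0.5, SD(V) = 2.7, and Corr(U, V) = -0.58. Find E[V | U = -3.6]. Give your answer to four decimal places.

11.5792

For a bivariate normal, E[V | U=x] = μ_V + ρ·(σ_V/σ_U)·(x − μ_U).
E[V | U=-3.6] = 9.7 + (-0.58)·(2.7/0.5)·(-3.6 − (-3.0)) = 9.7 + (-3.132)·(-0.6) = 11.5792.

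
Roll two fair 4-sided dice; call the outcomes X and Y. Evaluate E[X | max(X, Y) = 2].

5/3

Outcomes with max(X, Y) = 2: (1,2), (2,1), (2,2), each with probability 1/16.
E[X | max(X, Y) = 2] = (1 + 2 + 2) / 3 = 5/3.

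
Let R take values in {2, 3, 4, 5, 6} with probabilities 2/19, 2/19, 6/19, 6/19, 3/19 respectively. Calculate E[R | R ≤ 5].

P(R ≤ 5) = 16/19.
Σ over the event: 2·2/19 + 3·2/19 + 4·6/19 + 5·6/19 = 64/19.
E[R | R ≤ 5] = (64/19) / (16/19) = 4.

4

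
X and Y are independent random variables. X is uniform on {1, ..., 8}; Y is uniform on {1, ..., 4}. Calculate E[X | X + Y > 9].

22/3

Outcomes with X + Y > 9: (6,4), (7,3), (7,4), (8,2), (8,3), (8,4), each with probability 1/32.
E[X | X + Y > 9] = (6 + 7 + 7 + 8 + 8 + 8) / 6 = 22/3.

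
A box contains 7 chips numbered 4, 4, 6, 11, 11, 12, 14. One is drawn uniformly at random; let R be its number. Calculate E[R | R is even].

8

P(R is even) = 5/7.
Σ over the event: 4·2/7 + 6·1/7 + 12·1/7 + 14·1/7 = 40/7.
E[R | R is even] = (40/7) / (5/7) = 8.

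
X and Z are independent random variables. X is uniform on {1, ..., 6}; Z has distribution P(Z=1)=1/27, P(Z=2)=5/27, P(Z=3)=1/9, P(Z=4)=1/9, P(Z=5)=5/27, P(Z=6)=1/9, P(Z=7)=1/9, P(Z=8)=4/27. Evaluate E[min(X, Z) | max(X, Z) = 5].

107/37

P(max(X, Z) = 5) = 37/162.
Summing min(X,Z)·P(x,y) over outcomes with max(X, Z) = 5 gives 107/162.
E[min(X, Z) | max(X, Z) = 5] = (107/162) / (37/162) = 107/37.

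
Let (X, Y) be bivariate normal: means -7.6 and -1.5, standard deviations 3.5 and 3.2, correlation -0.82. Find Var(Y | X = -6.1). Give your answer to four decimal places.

The conditional variance in a bivariate normal is σ_Y²(1 − ρ²), independent of x.
Var(Y | X=-6.1) = (3.2)²·(1 − (-0.82)²) = 10.24·0.3276 = 3.3546.

3.3546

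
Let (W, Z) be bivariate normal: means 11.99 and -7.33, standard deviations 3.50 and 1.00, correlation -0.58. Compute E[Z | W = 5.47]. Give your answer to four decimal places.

-6.2495

E[Z | W=x] = μ_Z + ρ(σ_Z/σ_W)(x − μ_W) for jointly normal variables.
E[Z | W=5.47] = -7.33 + (-0.58)·(1.00/3.50)·(5.47 − (11.99)) = -7.33 + (-0.165714)·(-6.52) = -6.2495.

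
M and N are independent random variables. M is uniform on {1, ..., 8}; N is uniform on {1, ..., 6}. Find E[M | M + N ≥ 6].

98/19

P(M + N ≥ 6) = 19/24.
Summing M·P(x,y) over outcomes with M + N ≥ 6 gives 49/12.
E[M | M + N ≥ 6] = (49/12) / (19/24) = 98/19.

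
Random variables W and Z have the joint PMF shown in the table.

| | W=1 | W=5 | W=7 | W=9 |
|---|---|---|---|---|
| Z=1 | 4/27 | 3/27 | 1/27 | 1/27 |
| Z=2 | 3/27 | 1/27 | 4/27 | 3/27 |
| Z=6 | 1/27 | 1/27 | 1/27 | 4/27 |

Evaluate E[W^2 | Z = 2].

P(Z = 2) = 11/27.
Σ W^2·P over the event = 1·(3/27) + 25·(1/27) + 49·(4/27) + 81·(3/27) = 467/27.
E[W^2 | Z = 2] = (467/27) / (11/27) = 467/11.

467/11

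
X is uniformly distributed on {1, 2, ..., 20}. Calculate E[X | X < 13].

13/2

Given X < 13, X is equally likely to be any of {1, 2, 3, 4, 5, 6, 7, 8, 9, 10, 11, 12}.
E[X | X < 13] = (1 + 2 + 3 + 4 + 5 + 6 + 7 + 8 + 9 + 10 + 11 + 12) / 12 = 13/2.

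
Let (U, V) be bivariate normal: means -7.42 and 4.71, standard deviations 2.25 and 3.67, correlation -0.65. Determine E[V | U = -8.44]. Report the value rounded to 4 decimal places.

5.7914

For a bivariate normal, E[V | U=x] = μ_V + ρ·(σ_V/σ_U)·(x − μ_U).
E[V | U=-8.44] = 4.71 + (-0.65)·(3.67/2.25)·(-8.44 − (-7.42)) = 4.71 + (-1.0602)·(-1.02) = 5.7914.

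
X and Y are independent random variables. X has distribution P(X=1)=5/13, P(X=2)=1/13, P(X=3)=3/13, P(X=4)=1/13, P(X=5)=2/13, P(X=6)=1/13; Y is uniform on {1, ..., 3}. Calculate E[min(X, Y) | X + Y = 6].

P(X + Y = 6) = 2/13.
Summing min(X,Y)·P(x,y) over outcomes with X + Y = 6 gives 1/3.
E[min(X, Y) | X + Y = 6] = (1/3) / (2/13) = 13/6.

13/6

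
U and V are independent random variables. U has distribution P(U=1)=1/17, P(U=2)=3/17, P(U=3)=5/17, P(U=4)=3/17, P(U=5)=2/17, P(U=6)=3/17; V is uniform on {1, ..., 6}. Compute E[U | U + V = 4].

22/9

P(U + V = 4) = 3/34.
Summing U·P(x,y) over outcomes with U + V = 4 gives 11/51.
E[U | U + V = 4] = (11/51) / (3/34) = 22/9.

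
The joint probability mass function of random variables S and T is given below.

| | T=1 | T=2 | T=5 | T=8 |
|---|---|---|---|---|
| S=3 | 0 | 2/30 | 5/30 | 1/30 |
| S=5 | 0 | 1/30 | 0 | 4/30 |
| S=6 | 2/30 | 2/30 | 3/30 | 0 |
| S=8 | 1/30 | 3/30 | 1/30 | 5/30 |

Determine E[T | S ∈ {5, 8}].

86/15

P(S ∈ {5, 8}) = 1/2.
Σ T·P over the event = 2·(1/30) + 8·(4/30) + 1·(1/30) + 2·(3/30) + 5·(1/30) + 8·(5/30) = 43/15.
E[T | S ∈ {5, 8}] = (43/15) / (1/2) = 86/15.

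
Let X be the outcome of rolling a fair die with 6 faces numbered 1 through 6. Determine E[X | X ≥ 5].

Given X ≥ 5, X is equally likely to be any of {5, 6}.
E[X | X ≥ 5] = (5 + 6) / 2 = 11/2.

11/2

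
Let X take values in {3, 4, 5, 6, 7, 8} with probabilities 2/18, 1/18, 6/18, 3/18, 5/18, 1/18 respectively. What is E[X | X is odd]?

P(X is odd) = 13/18.
Σ over the event: 3·1/9 + 5·1/3 + 7·5/18 = 71/18.
E[X | X is odd] = (71/18) / (13/18) = 71/13.

71/13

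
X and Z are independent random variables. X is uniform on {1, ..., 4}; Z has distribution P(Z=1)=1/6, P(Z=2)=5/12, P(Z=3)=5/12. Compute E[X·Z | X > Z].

P(X > Z) = 7/16.
Summing XZ·P(x,y) over outcomes with X > Z gives 37/12.
E[X·Z | X > Z] = (37/12) / (7/16) = 148/21.

148/21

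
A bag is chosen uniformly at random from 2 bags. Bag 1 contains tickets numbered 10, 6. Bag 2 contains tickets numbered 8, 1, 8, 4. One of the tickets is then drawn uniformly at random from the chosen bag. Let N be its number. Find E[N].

53/8

E[N | bag 1] = (10+6)/2 = 8.
E[N | bag 2] = (8+1+8+4)/4 = 21/4.
E[N] = (1/2)·(8) + (1/2)·(21/4) = 53/8.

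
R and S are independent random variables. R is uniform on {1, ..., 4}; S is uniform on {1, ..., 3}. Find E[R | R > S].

Outcomes with R > S: (2,1), (3,1), (3,2), (4,1), (4,2), (4,3), each with probability 1/12.
E[R | R > S] = (2 + 3 + 3 + 4 + 4 + 4) / 6 = 10/3.

10/3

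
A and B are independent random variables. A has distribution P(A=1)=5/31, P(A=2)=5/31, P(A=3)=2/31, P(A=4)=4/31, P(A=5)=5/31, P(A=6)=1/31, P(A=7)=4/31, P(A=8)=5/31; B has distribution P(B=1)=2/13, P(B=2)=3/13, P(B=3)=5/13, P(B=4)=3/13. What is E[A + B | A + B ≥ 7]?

2030/223

P(A + B ≥ 7) = 223/403.
Summing (A+B)·P(x,y) over outcomes with A + B ≥ 7 gives 2030/403.
E[A + B | A + B ≥ 7] = (2030/403) / (223/403) = 2030/223.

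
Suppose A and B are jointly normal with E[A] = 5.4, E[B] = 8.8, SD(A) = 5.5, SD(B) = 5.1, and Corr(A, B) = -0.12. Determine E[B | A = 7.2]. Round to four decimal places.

8.5997

The regression of B on A has slope ρ·σ_B/σ_A and passes through (μ_A, μ_B).
E[B | A=7.2] = 8.8 + (-0.12)·(5.1/5.5)·(7.2 − (5.4)) = 8.8 + (-0.11127)·(1.8) = 8.5997.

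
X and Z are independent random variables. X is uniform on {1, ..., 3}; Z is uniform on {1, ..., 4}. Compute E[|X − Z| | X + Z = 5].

5/3

Outcomes with X + Z = 5: (1,4), (2,3), (3,2), each with probability 1/12.
E[|X − Z| | X + Z = 5] = (3 + 1 + 1) / 3 = 5/3.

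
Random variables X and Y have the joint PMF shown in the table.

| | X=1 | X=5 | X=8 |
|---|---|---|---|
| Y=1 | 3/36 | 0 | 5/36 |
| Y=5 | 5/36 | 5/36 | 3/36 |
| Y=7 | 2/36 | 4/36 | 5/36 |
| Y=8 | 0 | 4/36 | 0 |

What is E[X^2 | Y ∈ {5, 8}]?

422/17

P(Y ∈ {5, 8}) = 17/36.
Σ X^2·P over the event = 1·(5/36) + 25·(5/36) + 25·(4/36) + 64·(3/36) = 211/18.
E[X^2 | Y ∈ {5, 8}] = (211/18) / (17/36) = 422/17.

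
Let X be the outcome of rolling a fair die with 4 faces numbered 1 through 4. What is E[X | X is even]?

3

Given X is even, X is equally likely to be any of {2, 4}.
E[X | X is even] = (2 + 4) / 2 = 3.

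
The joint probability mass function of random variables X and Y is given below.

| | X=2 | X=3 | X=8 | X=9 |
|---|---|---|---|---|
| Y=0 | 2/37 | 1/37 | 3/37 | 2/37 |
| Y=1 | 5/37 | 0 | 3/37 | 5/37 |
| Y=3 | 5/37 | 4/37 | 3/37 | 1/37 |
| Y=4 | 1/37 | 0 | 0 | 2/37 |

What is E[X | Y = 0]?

49/8

P(Y = 0) = 8/37.
Summing X·P(X=x,Y=y) over the conditioning event gives 49/37.
E[X | Y = 0] = (49/37) / (8/37) = 49/8.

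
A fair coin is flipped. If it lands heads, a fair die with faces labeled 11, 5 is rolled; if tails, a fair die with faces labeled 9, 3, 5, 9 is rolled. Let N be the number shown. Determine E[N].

29/4

E[N | heads] = (11+5)/2 = 8.
E[N | tails] = (9+3+5+9)/4 = 13/2.
E[N] = (1/2)·(8) + (1/2)·(13/2) = 29/4.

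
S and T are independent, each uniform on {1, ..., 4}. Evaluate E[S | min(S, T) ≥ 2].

Outcomes with min(S, T) ≥ 2: (2,2), (2,3), (2,4), (3,2), (3,3), (3,4), (4,2), (4,3), (4,4), each with probability 1/16.
E[S | min(S, T) ≥ 2] = (2 + 2 + 2 + 3 + 3 + 3 + 4 + 4 + 4) / 9 = 3.

3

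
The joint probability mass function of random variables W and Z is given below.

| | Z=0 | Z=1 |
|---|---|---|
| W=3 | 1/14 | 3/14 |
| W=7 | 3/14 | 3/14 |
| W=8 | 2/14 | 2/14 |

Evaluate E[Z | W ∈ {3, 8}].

P(W ∈ {3, 8}) = 4/7.
Σ Z·P over the event = 0·(1/14) + 1·(3/14) + 0·(2/14) + 1·(2/14) = 5/14.
E[Z | W ∈ {3, 8}] = (5/14) / (4/7) = 5/8.

5/8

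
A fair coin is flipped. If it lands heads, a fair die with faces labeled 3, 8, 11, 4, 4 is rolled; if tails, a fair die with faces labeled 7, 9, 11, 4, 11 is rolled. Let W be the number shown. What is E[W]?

E[W | heads] = (3+8+11+4+4)/5 = 6.
E[W | tails] = (7+9+11+4+11)/5 = 42/5.
By the law of total expectation,
E[W] = (1/2)·(6) + (1/2)·(42/5) = 36/5.

36/5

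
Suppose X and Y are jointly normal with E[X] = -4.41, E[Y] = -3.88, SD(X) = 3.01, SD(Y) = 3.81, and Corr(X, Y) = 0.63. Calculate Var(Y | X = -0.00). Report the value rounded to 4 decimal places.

8.7547

Var(Y | X=x) = (1 − ρ²)·σ_Y².
Var(Y | X=-0.00) = (3.81)²·(1 − (0.63)²) = 14.5161·0.6031 = 8.7547.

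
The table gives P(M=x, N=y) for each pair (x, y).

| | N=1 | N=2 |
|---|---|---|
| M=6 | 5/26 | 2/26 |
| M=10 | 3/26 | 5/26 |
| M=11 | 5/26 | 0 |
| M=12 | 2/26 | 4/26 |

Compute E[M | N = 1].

139/15

P(N = 1) = 15/26.
Σ M·P over the event = 6·(5/26) + 10·(3/26) + 11·(5/26) + 12·(2/26) = 139/26.
E[M | N = 1] = (139/26) / (15/26) = 139/15.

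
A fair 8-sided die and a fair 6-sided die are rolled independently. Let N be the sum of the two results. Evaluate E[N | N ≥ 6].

P(N ≥ 6) = 19/24.
E[N | N ≥ 6] = (43/6) / (19/24) = 172/19.

172/19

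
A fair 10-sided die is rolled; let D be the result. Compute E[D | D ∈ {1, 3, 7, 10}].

P(D ∈ {1, 3, 7, 10}) = 2/5.
Σ over the event: 1·1/10 + 3·1/10 + 7·1/10 + 10·1/10 = 21/10.
E[D | D ∈ {1, 3, 7, 10}] = (21/10) / (2/5) = 21/4.

21/4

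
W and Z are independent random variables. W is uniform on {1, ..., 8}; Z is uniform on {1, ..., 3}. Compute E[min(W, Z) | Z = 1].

1

Outcomes with Z = 1: (1,1), (2,1), (3,1), (4,1), (5,1), (6,1), (7,1), (8,1), each with probability 1/24.
E[min(W, Z) | Z = 1] = (1 + 1 + 1 + 1 + 1 + 1 + 1 + 1) / 8 = 1.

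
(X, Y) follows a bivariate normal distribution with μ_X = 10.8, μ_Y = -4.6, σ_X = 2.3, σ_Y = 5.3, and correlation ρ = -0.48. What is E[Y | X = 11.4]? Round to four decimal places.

-5.2637

For a bivariate normal, E[Y | X=x] = μ_Y + ρ·(σ_Y/σ_X)·(x − μ_X).
E[Y | X=11.4] = -4.6 + (-0.48)·(5.3/2.3)·(11.4 − (10.8)) = -4.6 + (-1.1061)·(0.6) = -5.2637.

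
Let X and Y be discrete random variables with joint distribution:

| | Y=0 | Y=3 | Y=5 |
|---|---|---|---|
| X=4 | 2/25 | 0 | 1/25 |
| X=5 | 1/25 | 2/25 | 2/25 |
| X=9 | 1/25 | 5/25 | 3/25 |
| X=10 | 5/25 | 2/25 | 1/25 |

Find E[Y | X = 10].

P(X = 10) = 8/25.
Summing Y·P(X=x,Y=y) over the conditioning event gives 11/25.
E[Y | X = 10] = (11/25) / (8/25) = 11/8.

11/8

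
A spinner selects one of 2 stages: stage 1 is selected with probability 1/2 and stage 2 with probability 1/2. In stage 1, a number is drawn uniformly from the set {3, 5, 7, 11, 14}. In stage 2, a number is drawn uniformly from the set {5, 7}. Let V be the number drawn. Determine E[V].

7

E[V | stage 1] = (3+5+7+11+14)/5 = 8.
E[V | stage 2] = (5+7)/2 = 6.
E[V] = (1/2)·(8) + (1/2)·(6) = 7.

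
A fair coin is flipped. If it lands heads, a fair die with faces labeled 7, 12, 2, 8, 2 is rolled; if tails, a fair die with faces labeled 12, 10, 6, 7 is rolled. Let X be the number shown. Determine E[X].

E[X | heads] = (7+12+2+8+2)/5 = 31/5.
E[X | tails] = (12+10+6+7)/4 = 35/4.
E[X] = (1/2)·(31/5) + (1/2)·(35/4) = 299/40.

299/40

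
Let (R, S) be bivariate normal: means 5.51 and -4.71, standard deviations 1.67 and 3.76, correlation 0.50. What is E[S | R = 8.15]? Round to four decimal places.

-1.7380

The regression of S on R has slope ρ·σ_S/σ_R and passes through (μ_R, μ_S).
E[S | R=8.15] = -4.71 + (0.50)·(3.76/1.67)·(8.15 − (5.51)) = -4.71 + (1.12575)·(2.64) = -1.7380.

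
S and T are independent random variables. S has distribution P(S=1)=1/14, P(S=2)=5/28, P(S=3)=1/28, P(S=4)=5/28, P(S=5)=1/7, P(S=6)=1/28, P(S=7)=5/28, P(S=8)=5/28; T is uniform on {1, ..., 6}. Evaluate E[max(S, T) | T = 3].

145/28

P(T = 3) = 1/6.
Summing max(S,T)·P(x,y) over outcomes with T = 3 gives 145/168.
E[max(S, T) | T = 3] = (145/168) / (1/6) = 145/28.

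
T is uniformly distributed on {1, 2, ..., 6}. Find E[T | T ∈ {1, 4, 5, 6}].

4

P(T ∈ {1, 4, 5, 6}) = 2/3.
Σ over the event: 1·1/6 + 4·1/6 + 5·1/6 + 6·1/6 = 8/3.
E[T | T ∈ {1, 4, 5, 6}] = (8/3) / (2/3) = 4.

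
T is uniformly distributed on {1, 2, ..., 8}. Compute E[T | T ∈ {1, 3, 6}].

10/3

P(T ∈ {1, 3, 6}) = 3/8.
Σ over the event: 1·1/8 + 3·1/8 + 6·1/8 = 5/4.
E[T | T ∈ {1, 3, 6}] = (5/4) / (3/8) = 10/3.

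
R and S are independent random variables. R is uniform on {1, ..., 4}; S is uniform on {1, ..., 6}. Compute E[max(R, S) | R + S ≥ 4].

P(R + S ≥ 4) = 7/8.
Summing max(R,S)·P(x,y) over outcomes with R + S ≥ 4 gives 89/24.
E[max(R, S) | R + S ≥ 4] = (89/24) / (7/8) = 89/21.

89/21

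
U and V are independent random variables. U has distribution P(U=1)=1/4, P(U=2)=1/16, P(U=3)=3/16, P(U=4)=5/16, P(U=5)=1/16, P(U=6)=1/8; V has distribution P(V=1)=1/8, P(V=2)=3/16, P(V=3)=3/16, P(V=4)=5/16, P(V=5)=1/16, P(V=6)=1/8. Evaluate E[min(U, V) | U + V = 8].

134/39

P(U + V = 8) = 39/256.
Summing min(U,V)·P(x,y) over outcomes with U + V = 8 gives 67/128.
E[min(U, V) | U + V = 8] = (67/128) / (39/256) = 134/39.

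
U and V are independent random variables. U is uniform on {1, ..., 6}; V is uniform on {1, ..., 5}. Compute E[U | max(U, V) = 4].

22/7

Outcomes with max(U, V) = 4: (1,4), (2,4), (3,4), (4,1), (4,2), (4,3), (4,4), each with probability 1/30.
E[U | max(U, V) = 4] = (1 + 2 + 3 + 4 + 4 + 4 + 4) / 7 = 22/7.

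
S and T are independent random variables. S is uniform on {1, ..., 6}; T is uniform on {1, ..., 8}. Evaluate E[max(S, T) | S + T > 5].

P(S + T > 5) = 19/24.
Summing max(S,T)·P(x,y) over outcomes with S + T > 5 gives 14/3.
E[max(S, T) | S + T > 5] = (14/3) / (19/24) = 112/19.

112/19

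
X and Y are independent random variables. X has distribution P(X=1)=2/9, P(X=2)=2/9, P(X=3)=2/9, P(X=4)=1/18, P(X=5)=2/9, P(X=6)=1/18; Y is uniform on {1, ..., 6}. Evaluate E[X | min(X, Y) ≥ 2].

P(min(X, Y) ≥ 2) = 35/54.
Summing X·P(x,y) over outcomes with min(X, Y) ≥ 2 gives 125/54.
E[X | min(X, Y) ≥ 2] = (125/54) / (35/54) = 25/7.

25/7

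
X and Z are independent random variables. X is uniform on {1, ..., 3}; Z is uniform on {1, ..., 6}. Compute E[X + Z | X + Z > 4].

79/12

P(X + Z > 4) = 2/3.
Summing (X+Z)·P(x,y) over outcomes with X + Z > 4 gives 79/18.
E[X + Z | X + Z > 4] = (79/18) / (2/3) = 79/12.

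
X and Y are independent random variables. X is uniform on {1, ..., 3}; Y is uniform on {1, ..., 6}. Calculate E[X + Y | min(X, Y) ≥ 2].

Outcomes with min(X, Y) ≥ 2: (2,2), (2,3), (2,4), (2,5), (2,6), (3,2), (3,3), (3,4), (3,5), (3,6), each with probability 1/18.
E[X + Y | min(X, Y) ≥ 2] = (4 + 5 + 6 + 7 + 8 + 5 + 6 + 7 + 8 + 9) / 10 = 13/2.

13/2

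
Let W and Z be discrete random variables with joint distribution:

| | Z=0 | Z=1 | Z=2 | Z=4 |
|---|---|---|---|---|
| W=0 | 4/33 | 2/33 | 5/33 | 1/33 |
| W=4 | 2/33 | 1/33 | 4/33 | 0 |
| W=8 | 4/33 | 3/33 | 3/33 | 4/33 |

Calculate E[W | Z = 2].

P(Z = 2) = 4/11.
Σ W·P over the event = 0·(5/33) + 4·(4/33) + 8·(3/33) = 40/33.
E[W | Z = 2] = (40/33) / (4/11) = 10/3.

10/3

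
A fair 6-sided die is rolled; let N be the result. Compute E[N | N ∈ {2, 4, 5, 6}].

P(N ∈ {2, 4, 5, 6}) = 2/3.
Σ over the event: 2·1/6 + 4·1/6 + 5·1/6 + 6·1/6 = 17/6.
E[N | N ∈ {2, 4, 5, 6}] = (17/6) / (2/3) = 17/4.

17/4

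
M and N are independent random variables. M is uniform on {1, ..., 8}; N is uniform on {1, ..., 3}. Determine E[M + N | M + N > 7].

82/9

Outcomes with M + N > 7: (5,3), (6,2), (6,3), (7,1), (7,2), (7,3), (8,1), (8,2), (8,3), each with probability 1/24.
E[M + N | M + N > 7] = (8 + 8 + 9 + 8 + 9 + 10 + 9 + 10 + 11) / 9 = 82/9.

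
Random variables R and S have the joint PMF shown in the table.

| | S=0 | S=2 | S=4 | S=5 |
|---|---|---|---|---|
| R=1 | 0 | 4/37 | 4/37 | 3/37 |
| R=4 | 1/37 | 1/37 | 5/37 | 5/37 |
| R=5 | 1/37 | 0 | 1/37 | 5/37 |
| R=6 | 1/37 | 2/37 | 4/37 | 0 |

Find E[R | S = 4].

P(S = 4) = 14/37.
Σ R·P over the event = 1·(4/37) + 4·(5/37) + 5·(1/37) + 6·(4/37) = 53/37.
E[R | S = 4] = (53/37) / (14/37) = 53/14.

53/14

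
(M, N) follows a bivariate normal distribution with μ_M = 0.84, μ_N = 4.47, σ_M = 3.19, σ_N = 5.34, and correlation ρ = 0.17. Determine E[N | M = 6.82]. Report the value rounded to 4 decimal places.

6.1718

E[N | M=x] = μ_N + ρ(σ_N/σ_M)(x − μ_M) for jointly normal variables.
E[N | M=6.82] = 4.47 + (0.17)·(5.34/3.19)·(6.82 − (0.84)) = 4.47 + (0.28458)·(5.98) = 6.1718.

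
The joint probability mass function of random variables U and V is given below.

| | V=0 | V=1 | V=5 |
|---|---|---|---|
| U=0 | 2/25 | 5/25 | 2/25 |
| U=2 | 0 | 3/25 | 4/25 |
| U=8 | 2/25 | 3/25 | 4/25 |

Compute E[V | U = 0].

P(U = 0) = 9/25.
Σ V·P over the event = 0·(2/25) + 1·(5/25) + 5·(2/25) = 3/5.
E[V | U = 0] = (3/5) / (9/25) = 5/3.

5/3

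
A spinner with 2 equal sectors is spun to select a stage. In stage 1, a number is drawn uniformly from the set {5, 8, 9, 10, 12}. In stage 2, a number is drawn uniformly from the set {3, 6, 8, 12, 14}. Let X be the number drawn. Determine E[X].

87/10

E[X | stage 1] = (5+8+9+10+12)/5 = 44/5.
E[X | stage 2] = (3+6+8+12+14)/5 = 43/5.
E[X] = (1/2)·(44/5) + (1/2)·(43/5) = 87/10.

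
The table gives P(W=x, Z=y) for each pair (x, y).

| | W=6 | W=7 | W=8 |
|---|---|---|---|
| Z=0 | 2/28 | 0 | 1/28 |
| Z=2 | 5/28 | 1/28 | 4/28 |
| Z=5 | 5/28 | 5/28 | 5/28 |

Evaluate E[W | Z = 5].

P(Z = 5) = 15/28.
Σ W·P over the event = 6·(5/28) + 7·(5/28) + 8·(5/28) = 15/4.
E[W | Z = 5] = (15/4) / (15/28) = 7.

7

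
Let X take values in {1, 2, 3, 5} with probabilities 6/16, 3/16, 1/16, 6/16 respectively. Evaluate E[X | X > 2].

33/7

P(X > 2) = 7/16.
Σ over the event: 3·1/16 + 5·3/8 = 33/16.
E[X | X > 2] = (33/16) / (7/16) = 33/7.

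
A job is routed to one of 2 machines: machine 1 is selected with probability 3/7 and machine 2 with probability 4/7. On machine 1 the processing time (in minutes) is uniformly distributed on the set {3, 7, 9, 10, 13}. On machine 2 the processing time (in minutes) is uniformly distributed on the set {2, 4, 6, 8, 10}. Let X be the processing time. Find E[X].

E[X | machine 1] = (3+7+9+10+13)/5 = 42/5.
E[X | machine 2] = (2+4+6+8+10)/5 = 6.
E[X] = (3/7)·(42/5) + (4/7)·(6) = 246/35.

246/35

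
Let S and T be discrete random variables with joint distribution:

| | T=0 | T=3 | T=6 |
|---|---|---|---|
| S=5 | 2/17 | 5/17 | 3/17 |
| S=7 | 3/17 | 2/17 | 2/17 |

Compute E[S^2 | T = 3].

223/7

P(T = 3) = 7/17.
Σ S^2·P over the event = 25·(5/17) + 49·(2/17) = 223/17.
E[S^2 | T = 3] = (223/17) / (7/17) = 223/7.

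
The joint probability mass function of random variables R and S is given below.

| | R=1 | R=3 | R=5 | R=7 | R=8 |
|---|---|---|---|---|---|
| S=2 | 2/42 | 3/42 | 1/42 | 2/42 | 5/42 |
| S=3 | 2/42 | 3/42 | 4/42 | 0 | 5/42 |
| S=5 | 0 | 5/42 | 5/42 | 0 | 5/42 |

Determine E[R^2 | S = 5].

P(S = 5) = 5/14.
Summing R^2·P(R=x,S=y) over the conditioning event gives 35/3.
E[R^2 | S = 5] = (35/3) / (5/14) = 98/3.

98/3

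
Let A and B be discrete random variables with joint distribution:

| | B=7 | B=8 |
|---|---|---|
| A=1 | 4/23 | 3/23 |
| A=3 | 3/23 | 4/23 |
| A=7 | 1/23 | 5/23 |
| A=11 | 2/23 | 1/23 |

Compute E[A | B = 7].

21/5

P(B = 7) = 10/23.
Σ A·P over the event = 1·(4/23) + 3·(3/23) + 7·(1/23) + 11·(2/23) = 42/23.
E[A | B = 7] = (42/23) / (10/23) = 21/5.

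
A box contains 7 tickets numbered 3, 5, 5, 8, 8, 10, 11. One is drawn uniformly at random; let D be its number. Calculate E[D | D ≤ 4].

3

P(D ≤ 4) = 1/7.
Σ over the event: 3·1/7 = 3/7.
E[D | D ≤ 4] = (3/7) / (1/7) = 3.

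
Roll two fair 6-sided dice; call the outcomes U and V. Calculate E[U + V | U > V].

P(U > V) = 5/12.
Summing (U+V)·P(x,y) over outcomes with U > V gives 35/12.
E[U + V | U > V] = (35/12) / (5/12) = 7.

7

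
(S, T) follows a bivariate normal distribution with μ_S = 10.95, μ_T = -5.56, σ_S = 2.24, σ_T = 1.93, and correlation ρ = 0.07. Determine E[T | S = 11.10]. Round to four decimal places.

-5.5510

E[T | S=x] = μ_T + ρ(σ_T/σ_S)(x − μ_S) for jointly normal variables.
E[T | S=11.10] = -5.56 + (0.07)·(1.93/2.24)·(11.10 − (10.95)) = -5.56 + (0.060312)·(0.15) = -5.5510.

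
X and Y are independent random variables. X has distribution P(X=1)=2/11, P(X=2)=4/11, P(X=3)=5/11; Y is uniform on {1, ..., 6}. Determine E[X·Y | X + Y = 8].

41/3

P(X + Y = 8) = 3/22.
Summing XY·P(x,y) over outcomes with X + Y = 8 gives 41/22.
E[X·Y | X + Y = 8] = (41/22) / (3/22) = 41/3.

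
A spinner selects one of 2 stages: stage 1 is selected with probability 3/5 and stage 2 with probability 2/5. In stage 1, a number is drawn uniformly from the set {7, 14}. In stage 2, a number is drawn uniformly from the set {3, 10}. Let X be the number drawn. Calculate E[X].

89/10

E[X | stage 1] = (7+14)/2 = 21/2.
E[X | stage 2] = (3+10)/2 = 13/2.
By the law of total expectation,
E[X] = (3/5)·(21/2) + (2/5)·(13/2) = 89/10.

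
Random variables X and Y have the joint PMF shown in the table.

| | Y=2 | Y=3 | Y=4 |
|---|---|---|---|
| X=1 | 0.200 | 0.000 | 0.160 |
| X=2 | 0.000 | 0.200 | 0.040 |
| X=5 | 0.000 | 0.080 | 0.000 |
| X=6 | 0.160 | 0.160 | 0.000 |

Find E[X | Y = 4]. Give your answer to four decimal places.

1.2000

P(Y = 4) = 0.200.
Σ X·P over the event = 1·(0.160) + 2·(0.040) = 0.240.
E[X | Y = 4] = (0.240) / (0.200) = 1.2000.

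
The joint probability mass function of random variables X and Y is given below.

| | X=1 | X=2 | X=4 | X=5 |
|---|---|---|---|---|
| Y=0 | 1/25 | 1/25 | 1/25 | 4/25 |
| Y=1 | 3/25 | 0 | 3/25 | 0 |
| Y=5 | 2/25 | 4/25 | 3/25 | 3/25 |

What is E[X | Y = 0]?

27/7

P(Y = 0) = 7/25.
Σ X·P over the event = 1·(1/25) + 2·(1/25) + 4·(1/25) + 5·(4/25) = 27/25.
E[X | Y = 0] = (27/25) / (7/25) = 27/7.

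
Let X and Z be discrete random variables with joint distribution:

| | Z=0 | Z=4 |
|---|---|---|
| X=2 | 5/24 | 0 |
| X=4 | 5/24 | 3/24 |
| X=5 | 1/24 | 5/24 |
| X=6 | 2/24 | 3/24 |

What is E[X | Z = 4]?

5

P(Z = 4) = 11/24.
Σ X·P over the event = 4·(3/24) + 5·(5/24) + 6·(3/24) = 55/24.
E[X | Z = 4] = (55/24) / (11/24) = 5.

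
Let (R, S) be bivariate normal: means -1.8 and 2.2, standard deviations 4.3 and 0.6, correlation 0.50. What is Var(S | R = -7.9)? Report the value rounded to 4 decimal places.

Var(S | R=x) = (1 − ρ²)·σ_S².
Var(S | R=-7.9) = (0.6)²·(1 − (0.50)²) = 0.36·0.75 = 0.2700.

0.2700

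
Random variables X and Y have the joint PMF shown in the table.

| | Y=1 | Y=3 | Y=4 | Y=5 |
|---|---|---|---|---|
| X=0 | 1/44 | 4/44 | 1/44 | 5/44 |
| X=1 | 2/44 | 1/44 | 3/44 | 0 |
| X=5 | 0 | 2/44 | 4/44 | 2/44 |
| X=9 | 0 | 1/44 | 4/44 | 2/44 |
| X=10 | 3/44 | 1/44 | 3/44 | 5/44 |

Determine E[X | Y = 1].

16/3

P(Y = 1) = 3/22.
Σ X·P over the event = 0·(1/44) + 1·(2/44) + 10·(3/44) = 8/11.
E[X | Y = 1] = (8/11) / (3/22) = 16/3.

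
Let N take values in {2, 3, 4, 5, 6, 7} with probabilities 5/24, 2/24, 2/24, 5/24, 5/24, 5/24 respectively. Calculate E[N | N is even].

P(N is even) = 1/2.
Σ over the event: 2·5/24 + 4·1/12 + 6·5/24 = 2.
E[N | N is even] = (2) / (1/2) = 4.

4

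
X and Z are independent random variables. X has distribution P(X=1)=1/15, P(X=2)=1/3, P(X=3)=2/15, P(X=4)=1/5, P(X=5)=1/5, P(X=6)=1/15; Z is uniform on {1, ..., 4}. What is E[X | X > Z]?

P(X > Z) = 17/30.
Summing X·P(x,y) over outcomes with X > Z gives 71/30.
E[X | X > Z] = (71/30) / (17/30) = 71/17.

71/17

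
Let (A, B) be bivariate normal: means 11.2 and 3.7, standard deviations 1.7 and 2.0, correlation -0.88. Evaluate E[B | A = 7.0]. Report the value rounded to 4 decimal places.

For a bivariate normal, E[B | A=x] = μ_B + ρ·(σ_B/σ_A)·(x − μ_A).
E[B | A=7.0] = 3.7 + (-0.88)·(2.0/1.7)·(7.0 − (11.2)) = 3.7 + (-1.03529)·(-4.2) = 8.0482.

8.0482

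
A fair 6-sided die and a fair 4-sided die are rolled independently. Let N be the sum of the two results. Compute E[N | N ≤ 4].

P(N ≤ 4) = 1/4.
Σ over the event: 2·1/24 + 3·1/12 + 4·1/8 = 5/6.
E[N | N ≤ 4] = (5/6) / (1/4) = 10/3.

10/3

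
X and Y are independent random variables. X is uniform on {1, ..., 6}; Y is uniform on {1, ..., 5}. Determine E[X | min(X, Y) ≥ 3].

9/2

P(min(X, Y) ≥ 3) = 2/5.
Summing X·P(x,y) over outcomes with min(X, Y) ≥ 3 gives 9/5.
E[X | min(X, Y) ≥ 3] = (9/5) / (2/5) = 9/2.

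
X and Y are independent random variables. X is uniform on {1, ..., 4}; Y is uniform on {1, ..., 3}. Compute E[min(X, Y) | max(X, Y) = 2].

P(max(X, Y) = 2) = 1/4.
Summing min(X,Y)·P(x,y) over outcomes with max(X, Y) = 2 gives 1/3.
E[min(X, Y) | max(X, Y) = 2] = (1/3) / (1/4) = 4/3.

4/3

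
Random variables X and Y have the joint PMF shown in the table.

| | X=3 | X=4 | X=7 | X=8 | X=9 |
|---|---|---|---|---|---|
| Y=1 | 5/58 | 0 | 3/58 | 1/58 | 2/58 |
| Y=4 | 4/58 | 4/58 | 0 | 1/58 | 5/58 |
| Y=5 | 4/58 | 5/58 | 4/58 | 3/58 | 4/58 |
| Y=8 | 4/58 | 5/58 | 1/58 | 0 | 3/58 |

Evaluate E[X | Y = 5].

6

P(Y = 5) = 10/29.
Summing X·P(X=x,Y=y) over the conditioning event gives 60/29.
E[X | Y = 5] = (60/29) / (10/29) = 6.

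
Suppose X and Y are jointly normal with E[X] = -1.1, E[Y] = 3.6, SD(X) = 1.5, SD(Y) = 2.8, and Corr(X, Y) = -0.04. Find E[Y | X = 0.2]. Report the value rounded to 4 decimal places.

3.5029

The regression of Y on X has slope ρ·σ_Y/σ_X and passes through (μ_X, μ_Y).
E[Y | X=0.2] = 3.6 + (-0.04)·(2.8/1.5)·(0.2 − (-1.1)) = 3.6 + (-0.074667)·(1.3) = 3.5029.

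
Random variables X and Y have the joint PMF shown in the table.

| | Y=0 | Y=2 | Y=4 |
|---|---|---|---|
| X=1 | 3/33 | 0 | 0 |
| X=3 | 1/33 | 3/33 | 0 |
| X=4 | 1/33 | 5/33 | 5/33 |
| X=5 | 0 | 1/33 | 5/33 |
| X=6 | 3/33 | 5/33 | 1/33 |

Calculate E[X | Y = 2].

P(Y = 2) = 14/33.
Σ X·P over the event = 3·(3/33) + 4·(5/33) + 5·(1/33) + 6·(5/33) = 64/33.
E[X | Y = 2] = (64/33) / (14/33) = 32/7.

32/7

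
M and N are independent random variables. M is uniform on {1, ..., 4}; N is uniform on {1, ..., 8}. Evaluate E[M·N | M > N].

P(M > N) = 3/16.
Summing MN·P(x,y) over outcomes with M > N gives 35/32.
E[M·N | M > N] = (35/32) / (3/16) = 35/6.

35/6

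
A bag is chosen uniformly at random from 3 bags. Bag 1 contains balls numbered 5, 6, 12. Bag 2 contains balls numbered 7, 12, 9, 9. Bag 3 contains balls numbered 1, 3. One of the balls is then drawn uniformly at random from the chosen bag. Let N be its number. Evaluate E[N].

227/36

E[N | bag 1] = (5+6+12)/3 = 23/3.
E[N | bag 2] = (7+12+9+9)/4 = 37/4.
E[N | bag 3] = (1+3)/2 = 2.
E[N] = (1/3)·(23/3) + (1/3)·(37/4) + (1/3)·(2) = 227/36.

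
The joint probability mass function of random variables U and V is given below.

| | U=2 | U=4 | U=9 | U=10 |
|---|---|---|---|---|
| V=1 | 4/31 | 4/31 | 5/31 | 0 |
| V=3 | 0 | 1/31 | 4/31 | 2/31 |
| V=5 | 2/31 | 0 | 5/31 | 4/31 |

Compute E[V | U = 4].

P(U = 4) = 5/31.
Σ V·P over the event = 1·(4/31) + 3·(1/31) = 7/31.
E[V | U = 4] = (7/31) / (5/31) = 7/5.

7/5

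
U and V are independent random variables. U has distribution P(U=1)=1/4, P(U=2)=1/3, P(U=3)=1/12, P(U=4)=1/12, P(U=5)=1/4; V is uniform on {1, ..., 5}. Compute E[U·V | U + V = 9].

20

P(U + V = 9) = 1/15.
Summing UV·P(x,y) over outcomes with U + V = 9 gives 4/3.
E[U·V | U + V = 9] = (4/3) / (1/15) = 20.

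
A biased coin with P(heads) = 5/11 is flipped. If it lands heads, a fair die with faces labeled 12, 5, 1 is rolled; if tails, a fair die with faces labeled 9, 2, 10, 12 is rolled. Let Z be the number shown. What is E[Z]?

E[Z | heads] = (12+5+1)/3 = 6.
E[Z | tails] = (9+2+10+12)/4 = 33/4.
E[Z] = (5/11)·(6) + (6/11)·(33/4) = 159/22.

159/22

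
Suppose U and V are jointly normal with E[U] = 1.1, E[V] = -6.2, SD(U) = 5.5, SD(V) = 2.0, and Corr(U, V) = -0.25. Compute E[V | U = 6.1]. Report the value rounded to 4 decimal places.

-6.6545

E[V | U=x] = μ_V + ρ(σ_V/σ_U)(x − μ_U) for jointly normal variables.
E[V | U=6.1] = -6.2 + (-0.25)·(2.0/5.5)·(6.1 − (1.1)) = -6.2 + (-0.090909)·(5) = -6.6545.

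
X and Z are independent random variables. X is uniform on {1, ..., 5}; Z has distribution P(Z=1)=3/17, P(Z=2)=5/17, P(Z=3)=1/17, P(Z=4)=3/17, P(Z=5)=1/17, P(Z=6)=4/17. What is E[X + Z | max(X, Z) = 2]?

44/13

P(max(X, Z) = 2) = 13/85.
Summing (X+Z)·P(x,y) over outcomes with max(X, Z) = 2 gives 44/85.
E[X + Z | max(X, Z) = 2] = (44/85) / (13/85) = 44/13.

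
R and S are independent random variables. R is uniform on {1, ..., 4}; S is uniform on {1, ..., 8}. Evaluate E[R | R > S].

Outcomes with R > S: (2,1), (3,1), (3,2), (4,1), (4,2), (4,3), each with probability 1/32.
E[R | R > S] = (2 + 3 + 3 + 4 + 4 + 4) / 6 = 10/3.

10/3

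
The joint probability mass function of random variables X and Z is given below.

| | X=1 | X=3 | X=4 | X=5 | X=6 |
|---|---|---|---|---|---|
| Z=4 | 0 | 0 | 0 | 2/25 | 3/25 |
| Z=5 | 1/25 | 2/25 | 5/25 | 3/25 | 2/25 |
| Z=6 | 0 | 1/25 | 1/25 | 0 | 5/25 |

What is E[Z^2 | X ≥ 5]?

P(X ≥ 5) = 3/5.
Summing Z^2·P(X=x,Z=y) over the conditioning event gives 77/5.
E[Z^2 | X ≥ 5] = (77/5) / (3/5) = 77/3.

77/3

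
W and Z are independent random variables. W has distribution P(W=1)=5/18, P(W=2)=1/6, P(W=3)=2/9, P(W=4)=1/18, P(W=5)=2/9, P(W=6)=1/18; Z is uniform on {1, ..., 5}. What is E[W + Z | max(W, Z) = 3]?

P(max(W, Z) = 3) = 2/9.
Summing (W+Z)·P(x,y) over outcomes with max(W, Z) = 3 gives 19/18.
E[W + Z | max(W, Z) = 3] = (19/18) / (2/9) = 19/4.

19/4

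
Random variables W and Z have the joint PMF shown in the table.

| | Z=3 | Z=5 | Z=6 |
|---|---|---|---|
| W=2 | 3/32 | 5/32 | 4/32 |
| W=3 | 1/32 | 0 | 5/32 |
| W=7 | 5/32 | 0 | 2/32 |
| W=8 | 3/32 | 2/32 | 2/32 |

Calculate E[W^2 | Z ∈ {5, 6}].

P(Z ∈ {5, 6}) = 5/8.
Σ W^2·P over the event = 4·(5/32) + 4·(4/32) + 9·(5/32) + 49·(2/32) + 64·(2/32) + 64·(2/32) = 435/32.
E[W^2 | Z ∈ {5, 6}] = (435/32) / (5/8) = 87/4.

87/4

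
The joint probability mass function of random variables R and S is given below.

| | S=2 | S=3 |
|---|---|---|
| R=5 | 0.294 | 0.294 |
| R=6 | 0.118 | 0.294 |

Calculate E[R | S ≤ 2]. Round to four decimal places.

5.2864

P(S ≤ 2) = 0.412.
Summing R·P(R=x,S=y) over the conditioning event gives 2.178.
E[R | S ≤ 2] = (2.178) / (0.412) = 5.2864.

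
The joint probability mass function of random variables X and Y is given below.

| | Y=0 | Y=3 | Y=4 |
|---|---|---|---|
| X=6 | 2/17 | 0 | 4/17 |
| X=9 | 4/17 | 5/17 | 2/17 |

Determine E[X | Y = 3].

9

P(Y = 3) = 5/17.
Σ X·P over the event = 9·(5/17) = 45/17.
E[X | Y = 3] = (45/17) / (5/17) = 9.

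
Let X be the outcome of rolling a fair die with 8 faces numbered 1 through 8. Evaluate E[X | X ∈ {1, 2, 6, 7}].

P(X ∈ {1, 2, 6, 7}) = 1/2.
Σ over the event: 1·1/8 + 2·1/8 + 6·1/8 + 7·1/8 = 2.
E[X | X ∈ {1, 2, 6, 7}] = (2) / (1/2) = 4.

4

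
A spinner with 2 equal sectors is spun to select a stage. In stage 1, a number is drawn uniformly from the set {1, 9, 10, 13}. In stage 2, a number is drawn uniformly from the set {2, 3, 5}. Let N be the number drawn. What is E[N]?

E[N | stage 1] = (1+9+10+13)/4 = 33/4.
E[N | stage 2] = (2+3+5)/3 = 10/3.
By the law of total expectation,
E[N] = (1/2)·(33/4) + (1/2)·(10/3) = 139/24.

139/24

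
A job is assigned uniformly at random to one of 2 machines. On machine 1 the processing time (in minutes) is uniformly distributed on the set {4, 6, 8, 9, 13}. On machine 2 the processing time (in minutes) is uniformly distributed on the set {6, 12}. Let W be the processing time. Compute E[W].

17/2

E[W | machine 1] = (4+6+8+9+13)/5 = 8.
E[W | machine 2] = (6+12)/2 = 9.
By the law of total expectation,
E[W] = (1/2)·(8) + (1/2)·(9) = 17/2.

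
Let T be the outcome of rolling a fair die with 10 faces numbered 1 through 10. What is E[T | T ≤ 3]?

2

Given T ≤ 3, T is equally likely to be any of {1, 2, 3}.
E[T | T ≤ 3] = (1 + 2 + 3) / 3 = 2.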